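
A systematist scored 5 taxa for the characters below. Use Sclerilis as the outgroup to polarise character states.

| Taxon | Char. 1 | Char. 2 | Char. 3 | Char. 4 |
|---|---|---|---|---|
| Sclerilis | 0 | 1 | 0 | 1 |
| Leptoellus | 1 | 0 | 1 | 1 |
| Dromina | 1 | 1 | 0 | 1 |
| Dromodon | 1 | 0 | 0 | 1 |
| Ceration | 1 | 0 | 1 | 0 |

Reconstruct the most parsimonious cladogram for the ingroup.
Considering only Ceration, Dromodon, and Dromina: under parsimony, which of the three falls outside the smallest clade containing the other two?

Dromina

Character polarity is set by the outgroup: the derived state is whichever differs from the outgroup's state, so for Char. 2, Char. 4 the derived state is '0', and for the remaining characters it is '1'.
All ingroup taxa share the derived state '1' for Char. 1; it defines the ingroup but does not resolve relationships within it.
Char. 2: derived state '0' in Ceration, Dromodon, and Leptoellus only — synapomorphy for {Ceration, Dromodon, Leptoellus}.
Char. 3 (derived state '1') is shared by Ceration and Leptoellus — a synapomorphy uniting that clade.
Char. 4: derived state '0' in Ceration only — an autapomorphy, so it tells us nothing about relationships among taxa.
Most parsimonious ingroup topology: (((Leptoellus,Ceration),Dromodon),Dromina).
Dromodon and Ceration share a more recent common ancestor with each other than either does with Dromina, so Dromina is the least closely related of the three.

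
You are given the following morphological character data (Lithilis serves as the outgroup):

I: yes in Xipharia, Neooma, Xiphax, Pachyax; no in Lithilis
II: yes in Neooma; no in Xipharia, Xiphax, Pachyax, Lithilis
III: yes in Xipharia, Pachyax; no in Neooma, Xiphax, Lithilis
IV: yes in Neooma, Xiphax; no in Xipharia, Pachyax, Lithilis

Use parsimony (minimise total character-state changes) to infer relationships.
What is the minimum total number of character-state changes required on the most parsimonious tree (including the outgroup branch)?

The outgroup has state 'no' for every character, so 'yes' is the derived state throughout.
I (derived state 'yes') is shared by all ingroup taxa — unites the whole ingroup.
II (derived state 'yes') is unique to Neooma (autapomorphy; uninformative for grouping).
III: derived state 'yes' in Pachyax and Xipharia only — synapomorphy for {Pachyax, Xipharia}.
Only Neooma and Xiphax show the derived state 'yes' for IV, supporting them as a clade.
Most parsimonious ingroup topology: ((Pachyax,Xipharia),(Neooma,Xiphax)).
Changes per character on this tree: I: 1; II: 1; III: 1; IV: 1.
Total = 4.

4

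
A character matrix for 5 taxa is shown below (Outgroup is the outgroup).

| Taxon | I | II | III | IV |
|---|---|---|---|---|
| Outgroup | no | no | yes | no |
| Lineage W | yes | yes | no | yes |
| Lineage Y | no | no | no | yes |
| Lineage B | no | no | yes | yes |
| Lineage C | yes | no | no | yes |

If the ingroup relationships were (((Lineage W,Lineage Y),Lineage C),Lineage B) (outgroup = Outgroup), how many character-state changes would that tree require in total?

Map each character onto (((Lineage W,Lineage Y),Lineage C),Lineage B) (rooted by Outgroup) and count the minimum state changes it requires (Fitch parsimony):
I: 2; II: 1; III: 1; IV: 1.
Total tree length = 5.

5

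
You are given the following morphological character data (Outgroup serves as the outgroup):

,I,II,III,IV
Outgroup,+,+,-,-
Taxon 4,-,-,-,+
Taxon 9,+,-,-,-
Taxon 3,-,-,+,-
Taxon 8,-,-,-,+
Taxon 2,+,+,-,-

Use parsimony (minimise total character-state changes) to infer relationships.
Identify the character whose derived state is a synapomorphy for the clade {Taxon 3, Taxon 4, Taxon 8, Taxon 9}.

Character polarity is set by the outgroup: the derived state is whichever differs from the outgroup's state, so for I, II the derived state is '-', and for the remaining characters it is '+'.
I: derived state '-' in Taxon 3, Taxon 4, and Taxon 8 only — synapomorphy for {Taxon 3, Taxon 4, Taxon 8}.
II (derived state '-') is shared by Taxon 3, Taxon 4, Taxon 8, and Taxon 9 — a synapomorphy uniting that clade.
III: derived state '+' in Taxon 3 only — an autapomorphy, so it tells us nothing about relationships among taxa.
IV: derived state '+' in Taxon 4 and Taxon 8 only — synapomorphy for {Taxon 4, Taxon 8}.
Most parsimonious ingroup topology: ((((Taxon 4,Taxon 8),Taxon 3),Taxon 9),Taxon 2).
The clade {Taxon 3, Taxon 4, Taxon 8, Taxon 9} is supported by II: its derived state '-' occurs in exactly those taxa and in no other taxon (including the outgroup).

II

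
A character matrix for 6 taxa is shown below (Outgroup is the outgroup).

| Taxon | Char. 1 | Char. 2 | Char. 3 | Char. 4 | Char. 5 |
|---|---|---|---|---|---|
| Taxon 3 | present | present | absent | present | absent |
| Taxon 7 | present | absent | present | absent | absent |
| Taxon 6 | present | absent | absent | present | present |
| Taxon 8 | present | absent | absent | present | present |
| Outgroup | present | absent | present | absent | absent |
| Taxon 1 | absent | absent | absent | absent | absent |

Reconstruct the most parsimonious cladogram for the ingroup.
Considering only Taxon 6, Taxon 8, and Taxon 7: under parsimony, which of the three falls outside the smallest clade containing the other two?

Taxon 7

Character polarity is set by the outgroup: the derived state is whichever differs from the outgroup's state, so for Char. 1, Char. 3 the derived state is 'absent', and for the remaining characters it is 'present'.
Char. 1: derived state 'absent' in Taxon 1 only — an autapomorphy, so it tells us nothing about relationships among taxa.
Char. 2: derived state 'present' in Taxon 3 only — an autapomorphy, so it tells us nothing about relationships among taxa.
Only Taxon 1, Taxon 3, Taxon 6, and Taxon 8 show the derived state 'absent' for Char. 3, supporting them as a clade.
Char. 4 (derived state 'present') is shared by Taxon 3, Taxon 6, and Taxon 8 — a synapomorphy uniting that clade.
Only Taxon 6 and Taxon 8 show the derived state 'present' for Char. 5, supporting them as a clade.
Most parsimonious ingroup topology: ((((Taxon 6,Taxon 8),Taxon 3),Taxon 1),Taxon 7).
Taxon 6 and Taxon 8 share a more recent common ancestor with each other than either does with Taxon 7, so Taxon 7 is the least closely related of the three.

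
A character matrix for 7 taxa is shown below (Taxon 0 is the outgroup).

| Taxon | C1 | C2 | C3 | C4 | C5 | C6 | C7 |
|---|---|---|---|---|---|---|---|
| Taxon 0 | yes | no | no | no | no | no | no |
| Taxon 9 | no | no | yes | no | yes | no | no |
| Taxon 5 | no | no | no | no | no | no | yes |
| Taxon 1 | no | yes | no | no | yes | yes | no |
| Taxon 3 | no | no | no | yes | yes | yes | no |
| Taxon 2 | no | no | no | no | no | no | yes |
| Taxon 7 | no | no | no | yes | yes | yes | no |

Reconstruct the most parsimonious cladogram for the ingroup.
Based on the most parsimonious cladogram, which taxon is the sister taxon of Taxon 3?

Character polarity is set by the outgroup: the derived state is whichever differs from the outgroup's state, so for C1 the derived state is 'no', and for the remaining characters it is 'yes'.
C1 (derived state 'no') is shared by all ingroup taxa — unites the whole ingroup.
C2 (derived state 'yes') is unique to Taxon 1 (autapomorphy; uninformative for grouping).
C3: derived state 'yes' in Taxon 9 only — an autapomorphy, so it tells us nothing about relationships among taxa.
Only Taxon 3 and Taxon 7 show the derived state 'yes' for C4, supporting them as a clade.
Only Taxon 1, Taxon 3, Taxon 7, and Taxon 9 show the derived state 'yes' for C5, supporting them as a clade.
C6: derived state 'yes' in Taxon 1, Taxon 3, and Taxon 7 only — synapomorphy for {Taxon 1, Taxon 3, Taxon 7}.
Only Taxon 2 and Taxon 5 show the derived state 'yes' for C7, supporting them as a clade.
Most parsimonious ingroup topology: ((Taxon 9,(Taxon 1,(Taxon 3,Taxon 7))),(Taxon 5,Taxon 2)).
Taxon 3 and Taxon 7 form a cherry on this tree, so they are sister taxa.

Taxon 7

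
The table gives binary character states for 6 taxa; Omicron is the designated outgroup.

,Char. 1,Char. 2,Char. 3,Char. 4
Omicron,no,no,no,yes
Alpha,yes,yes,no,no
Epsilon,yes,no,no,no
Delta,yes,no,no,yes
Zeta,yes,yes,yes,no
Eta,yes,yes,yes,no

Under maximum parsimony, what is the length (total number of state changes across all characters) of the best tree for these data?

Character polarity is set by the outgroup: the derived state is whichever differs from the outgroup's state, so for Char. 4 the derived state is 'no', and for the remaining characters it is 'yes'.
Char. 1 (derived state 'yes') is shared by all ingroup taxa — unites the whole ingroup.
Only Alpha, Eta, and Zeta show the derived state 'yes' for Char. 2, supporting them as a clade.
Char. 3 (derived state 'yes') is shared by Eta and Zeta — a synapomorphy uniting that clade.
Char. 4 (derived state 'no') is shared by Alpha, Epsilon, Eta, and Zeta — a synapomorphy uniting that clade.
Most parsimonious ingroup topology: (((Alpha,(Zeta,Eta)),Epsilon),Delta).
Changes per character on this tree: Char. 1: 1; Char. 2: 1; Char. 3: 1; Char. 4: 1.
Total = 4.

4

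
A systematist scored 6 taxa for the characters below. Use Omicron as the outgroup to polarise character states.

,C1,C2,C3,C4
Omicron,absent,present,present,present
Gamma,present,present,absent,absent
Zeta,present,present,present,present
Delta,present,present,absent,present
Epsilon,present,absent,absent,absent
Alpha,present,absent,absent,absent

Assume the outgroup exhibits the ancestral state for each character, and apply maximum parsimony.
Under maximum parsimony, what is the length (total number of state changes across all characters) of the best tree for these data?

4

Character polarity is set by the outgroup: the derived state is whichever differs from the outgroup's state, so for C2, C3, C4 the derived state is 'absent', and for the remaining characters it is 'present'.
All ingroup taxa share the derived state 'present' for C1; it defines the ingroup but does not resolve relationships within it.
Only Alpha and Epsilon show the derived state 'absent' for C2, supporting them as a clade.
Only Alpha, Delta, Epsilon, and Gamma show the derived state 'absent' for C3, supporting them as a clade.
C4 (derived state 'absent') is shared by Alpha, Epsilon, and Gamma — a synapomorphy uniting that clade.
Most parsimonious ingroup topology: (((Gamma,(Epsilon,Alpha)),Delta),Zeta).
Changes per character on this tree: C1: 1; C2: 1; C3: 1; C4: 1.
Total = 4.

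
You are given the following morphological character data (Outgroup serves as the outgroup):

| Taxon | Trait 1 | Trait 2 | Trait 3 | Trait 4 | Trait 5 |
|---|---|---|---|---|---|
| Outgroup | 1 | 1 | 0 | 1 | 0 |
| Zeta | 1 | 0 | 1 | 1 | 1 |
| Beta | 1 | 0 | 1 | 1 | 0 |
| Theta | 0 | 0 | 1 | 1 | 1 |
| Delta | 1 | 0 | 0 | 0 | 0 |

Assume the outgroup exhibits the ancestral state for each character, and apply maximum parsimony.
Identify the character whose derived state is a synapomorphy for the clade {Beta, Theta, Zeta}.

Character polarity is set by the outgroup: the derived state is whichever differs from the outgroup's state, so for Trait 1, Trait 2, Trait 4 the derived state is '0', and for the remaining characters it is '1'.
Trait 1: derived state '0' in Theta only — an autapomorphy, so it tells us nothing about relationships among taxa.
Trait 2 (derived state '0') is shared by all ingroup taxa — unites the whole ingroup.
Trait 3 (derived state '1') is shared by Beta, Theta, and Zeta — a synapomorphy uniting that clade.
Trait 4 (derived state '0') is unique to Delta (autapomorphy; uninformative for grouping).
Trait 5 (derived state '1') is shared by Theta and Zeta — a synapomorphy uniting that clade.
Most parsimonious ingroup topology: (((Zeta,Theta),Beta),Delta).
The clade {Beta, Theta, Zeta} is supported by Trait 3: its derived state '1' occurs in exactly those taxa and in no other taxon (including the outgroup).

Trait 3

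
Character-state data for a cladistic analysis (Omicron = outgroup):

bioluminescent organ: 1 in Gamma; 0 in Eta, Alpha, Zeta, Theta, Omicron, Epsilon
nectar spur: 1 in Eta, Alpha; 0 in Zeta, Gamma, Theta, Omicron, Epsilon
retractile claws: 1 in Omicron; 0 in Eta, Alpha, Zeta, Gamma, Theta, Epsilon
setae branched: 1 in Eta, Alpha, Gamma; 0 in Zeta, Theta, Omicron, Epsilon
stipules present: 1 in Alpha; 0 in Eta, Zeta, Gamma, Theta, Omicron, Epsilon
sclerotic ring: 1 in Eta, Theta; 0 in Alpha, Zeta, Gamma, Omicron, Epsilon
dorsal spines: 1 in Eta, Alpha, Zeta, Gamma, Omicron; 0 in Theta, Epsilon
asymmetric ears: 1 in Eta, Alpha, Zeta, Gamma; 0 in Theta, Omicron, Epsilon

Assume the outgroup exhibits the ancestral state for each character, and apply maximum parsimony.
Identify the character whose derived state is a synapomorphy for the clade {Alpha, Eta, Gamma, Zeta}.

Character polarity is set by the outgroup: the derived state is whichever differs from the outgroup's state, so for retractile claws, dorsal spines the derived state is '0', and for the remaining characters it is '1'.
bioluminescent organ (derived state '1') is unique to Gamma (autapomorphy; uninformative for grouping).
nectar spur: derived state '1' in Alpha and Eta only — synapomorphy for {Alpha, Eta}.
retractile claws (derived state '0') is shared by all ingroup taxa — unites the whole ingroup.
setae branched (derived state '1') is shared by Alpha, Eta, and Gamma — a synapomorphy uniting that clade.
stipules present: derived state '1' in Alpha only — an autapomorphy, so it tells us nothing about relationships among taxa.
sclerotic ring groups Eta and Theta, which is incompatible with the clades supported by the remaining characters; treating it as convergent (homoplasy) costs fewer steps than any alternative tree.
Only Epsilon and Theta show the derived state '0' for dorsal spines, supporting them as a clade.
Only Alpha, Eta, Gamma, and Zeta show the derived state '1' for asymmetric ears, supporting them as a clade.
Most parsimonious ingroup topology: ((Epsilon,Theta),(Zeta,(Gamma,(Alpha,Eta)))).
The clade {Alpha, Eta, Gamma, Zeta} is supported by asymmetric ears: its derived state '1' occurs in exactly those taxa and in no other taxon (including the outgroup).

asymmetric ears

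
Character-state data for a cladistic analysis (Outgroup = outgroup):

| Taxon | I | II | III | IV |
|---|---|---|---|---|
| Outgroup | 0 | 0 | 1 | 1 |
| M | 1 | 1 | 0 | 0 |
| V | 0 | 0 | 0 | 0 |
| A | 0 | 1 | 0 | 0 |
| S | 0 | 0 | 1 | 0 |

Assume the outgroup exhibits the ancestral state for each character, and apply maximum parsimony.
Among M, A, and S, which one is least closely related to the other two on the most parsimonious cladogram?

Character polarity is set by the outgroup: the derived state is whichever differs from the outgroup's state, so for III, IV the derived state is '0', and for the remaining characters it is '1'.
I: derived state '1' in M only — an autapomorphy, so it tells us nothing about relationships among taxa.
Only A and M show the derived state '1' for II, supporting them as a clade.
III (derived state '0') is shared by A, M, and V — a synapomorphy uniting that clade.
IV (derived state '0') is shared by all ingroup taxa — unites the whole ingroup.
Most parsimonious ingroup topology: (((M,A),V),S).
A and M share a more recent common ancestor with each other than either does with S, so S is the least closely related of the three.

S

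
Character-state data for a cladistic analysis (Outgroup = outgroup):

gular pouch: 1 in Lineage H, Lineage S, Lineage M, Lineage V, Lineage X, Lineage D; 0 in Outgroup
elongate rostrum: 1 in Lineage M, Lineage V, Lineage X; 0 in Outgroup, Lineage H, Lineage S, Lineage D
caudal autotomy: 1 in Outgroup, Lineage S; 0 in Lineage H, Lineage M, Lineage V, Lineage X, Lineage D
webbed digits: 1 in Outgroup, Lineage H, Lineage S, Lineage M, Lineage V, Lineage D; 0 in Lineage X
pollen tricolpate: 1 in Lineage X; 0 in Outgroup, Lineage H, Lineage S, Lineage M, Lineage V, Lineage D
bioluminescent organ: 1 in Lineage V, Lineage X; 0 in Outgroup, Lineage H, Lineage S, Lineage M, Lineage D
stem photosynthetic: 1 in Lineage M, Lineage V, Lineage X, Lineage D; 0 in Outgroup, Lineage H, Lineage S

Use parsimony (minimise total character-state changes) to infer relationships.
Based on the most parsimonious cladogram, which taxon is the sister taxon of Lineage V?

Lineage X

Character polarity is set by the outgroup: the derived state is whichever differs from the outgroup's state, so for caudal autotomy, webbed digits the derived state is '0', and for the remaining characters it is '1'.
gular pouch (derived state '1') is shared by all ingroup taxa — unites the whole ingroup.
elongate rostrum (derived state '1') is shared by Lineage M, Lineage V, and Lineage X — a synapomorphy uniting that clade.
Only Lineage D, Lineage H, Lineage M, Lineage V, and Lineage X show the derived state '0' for caudal autotomy, supporting them as a clade.
webbed digits: derived state '0' in Lineage X only — an autapomorphy, so it tells us nothing about relationships among taxa.
pollen tricolpate: derived state '1' in Lineage X only — an autapomorphy, so it tells us nothing about relationships among taxa.
bioluminescent organ (derived state '1') is shared by Lineage V and Lineage X — a synapomorphy uniting that clade.
Only Lineage D, Lineage M, Lineage V, and Lineage X show the derived state '1' for stem photosynthetic, supporting them as a clade.
Most parsimonious ingroup topology: ((Lineage H,((Lineage M,(Lineage V,Lineage X)),Lineage D)),Lineage S).
Lineage V and Lineage X form a cherry on this tree, so they are sister taxa.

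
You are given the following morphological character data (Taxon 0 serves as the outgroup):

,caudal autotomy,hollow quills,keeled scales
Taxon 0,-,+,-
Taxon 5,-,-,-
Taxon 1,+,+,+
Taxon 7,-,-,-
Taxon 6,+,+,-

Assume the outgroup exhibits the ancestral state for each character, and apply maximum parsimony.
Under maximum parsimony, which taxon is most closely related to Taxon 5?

Character polarity is set by the outgroup: the derived state is whichever differs from the outgroup's state, so for hollow quills the derived state is '-', and for the remaining characters it is '+'.
caudal autotomy (derived state '+') is shared by Taxon 1 and Taxon 6 — a synapomorphy uniting that clade.
Only Taxon 5 and Taxon 7 show the derived state '-' for hollow quills, supporting them as a clade.
keeled scales (derived state '+') is unique to Taxon 1 (autapomorphy; uninformative for grouping).
Most parsimonious ingroup topology: ((Taxon 5,Taxon 7),(Taxon 1,Taxon 6)).
Taxon 5 and Taxon 7 form a cherry on this tree, so they are sister taxa.

Taxon 7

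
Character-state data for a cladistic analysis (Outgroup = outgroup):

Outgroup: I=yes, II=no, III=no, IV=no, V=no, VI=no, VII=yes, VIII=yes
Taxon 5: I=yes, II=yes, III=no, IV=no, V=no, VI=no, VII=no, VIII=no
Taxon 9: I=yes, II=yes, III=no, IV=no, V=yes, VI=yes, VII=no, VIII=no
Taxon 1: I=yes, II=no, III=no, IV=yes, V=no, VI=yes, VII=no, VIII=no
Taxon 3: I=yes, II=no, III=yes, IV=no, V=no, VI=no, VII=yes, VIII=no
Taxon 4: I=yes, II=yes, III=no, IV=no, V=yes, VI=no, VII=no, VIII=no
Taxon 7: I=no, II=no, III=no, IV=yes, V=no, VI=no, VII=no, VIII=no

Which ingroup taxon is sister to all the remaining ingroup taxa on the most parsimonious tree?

Character polarity is set by the outgroup: the derived state is whichever differs from the outgroup's state, so for I, VII, VIII the derived state is 'no', and for the remaining characters it is 'yes'.
I (derived state 'no') is unique to Taxon 7 (autapomorphy; uninformative for grouping).
II (derived state 'yes') is shared by Taxon 4, Taxon 5, and Taxon 9 — a synapomorphy uniting that clade.
III: derived state 'yes' in Taxon 3 only — an autapomorphy, so it tells us nothing about relationships among taxa.
IV: derived state 'yes' in Taxon 1 and Taxon 7 only — synapomorphy for {Taxon 1, Taxon 7}.
V: derived state 'yes' in Taxon 4 and Taxon 9 only — synapomorphy for {Taxon 4, Taxon 9}.
VI groups Taxon 1 and Taxon 9, which is incompatible with the clades supported by the remaining characters; treating it as convergent (homoplasy) costs fewer steps than any alternative tree.
VII (derived state 'no') is shared by Taxon 1, Taxon 4, Taxon 5, Taxon 7, and Taxon 9 — a synapomorphy uniting that clade.
VIII (derived state 'no') is shared by all ingroup taxa — unites the whole ingroup.
Most parsimonious ingroup topology: (((Taxon 5,(Taxon 9,Taxon 4)),(Taxon 1,Taxon 7)),Taxon 3).
Taxon 3 is sister to the clade containing all other ingroup taxa, so it is the earliest-diverging (most basal) ingroup lineage.

Taxon 3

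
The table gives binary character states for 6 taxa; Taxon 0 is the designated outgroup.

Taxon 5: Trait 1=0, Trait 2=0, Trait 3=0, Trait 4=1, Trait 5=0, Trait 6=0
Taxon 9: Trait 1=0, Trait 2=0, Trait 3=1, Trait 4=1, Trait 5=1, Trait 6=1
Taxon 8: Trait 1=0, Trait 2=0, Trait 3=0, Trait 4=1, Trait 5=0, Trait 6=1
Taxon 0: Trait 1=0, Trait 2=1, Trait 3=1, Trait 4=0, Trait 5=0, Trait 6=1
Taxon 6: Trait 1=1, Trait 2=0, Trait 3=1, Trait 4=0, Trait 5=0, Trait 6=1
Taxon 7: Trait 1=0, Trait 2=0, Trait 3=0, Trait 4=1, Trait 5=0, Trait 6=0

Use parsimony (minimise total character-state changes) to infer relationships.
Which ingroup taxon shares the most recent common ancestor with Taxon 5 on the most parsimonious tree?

Character polarity is set by the outgroup: the derived state is whichever differs from the outgroup's state, so for Trait 2, Trait 3, Trait 6 the derived state is '0', and for the remaining characters it is '1'.
Trait 1 (derived state '1') is unique to Taxon 6 (autapomorphy; uninformative for grouping).
Trait 2 (derived state '0') is shared by all ingroup taxa — unites the whole ingroup.
Trait 3: derived state '0' in Taxon 5, Taxon 7, and Taxon 8 only — synapomorphy for {Taxon 5, Taxon 7, Taxon 8}.
Only Taxon 5, Taxon 7, Taxon 8, and Taxon 9 show the derived state '1' for Trait 4, supporting them as a clade.
Trait 5 (derived state '1') is unique to Taxon 9 (autapomorphy; uninformative for grouping).
Only Taxon 5 and Taxon 7 show the derived state '0' for Trait 6, supporting them as a clade.
Most parsimonious ingroup topology: ((((Taxon 5,Taxon 7),Taxon 8),Taxon 9),Taxon 6).
Taxon 5 and Taxon 7 form a cherry on this tree, so they are sister taxa.

Taxon 7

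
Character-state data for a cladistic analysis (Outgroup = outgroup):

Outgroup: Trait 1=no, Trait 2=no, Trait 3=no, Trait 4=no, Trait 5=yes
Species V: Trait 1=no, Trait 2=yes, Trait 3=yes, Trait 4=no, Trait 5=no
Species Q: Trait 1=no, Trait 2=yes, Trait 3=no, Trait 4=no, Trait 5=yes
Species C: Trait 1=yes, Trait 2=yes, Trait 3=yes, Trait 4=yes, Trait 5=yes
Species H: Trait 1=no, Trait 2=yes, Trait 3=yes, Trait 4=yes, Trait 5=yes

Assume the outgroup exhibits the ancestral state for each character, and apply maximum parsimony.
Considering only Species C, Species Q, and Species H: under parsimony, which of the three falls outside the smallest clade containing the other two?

Species Q

Character polarity is set by the outgroup: the derived state is whichever differs from the outgroup's state, so for Trait 5 the derived state is 'no', and for the remaining characters it is 'yes'.
Trait 1 (derived state 'yes') is unique to Species C (autapomorphy; uninformative for grouping).
All ingroup taxa share the derived state 'yes' for Trait 2; it defines the ingroup but does not resolve relationships within it.
Trait 3: derived state 'yes' in Species C, Species H, and Species V only — synapomorphy for {Species C, Species H, Species V}.
Only Species C and Species H show the derived state 'yes' for Trait 4, supporting them as a clade.
Trait 5: derived state 'no' in Species V only — an autapomorphy, so it tells us nothing about relationships among taxa.
Most parsimonious ingroup topology: ((Species V,(Species C,Species H)),Species Q).
Species C and Species H share a more recent common ancestor with each other than either does with Species Q, so Species Q is the least closely related of the three.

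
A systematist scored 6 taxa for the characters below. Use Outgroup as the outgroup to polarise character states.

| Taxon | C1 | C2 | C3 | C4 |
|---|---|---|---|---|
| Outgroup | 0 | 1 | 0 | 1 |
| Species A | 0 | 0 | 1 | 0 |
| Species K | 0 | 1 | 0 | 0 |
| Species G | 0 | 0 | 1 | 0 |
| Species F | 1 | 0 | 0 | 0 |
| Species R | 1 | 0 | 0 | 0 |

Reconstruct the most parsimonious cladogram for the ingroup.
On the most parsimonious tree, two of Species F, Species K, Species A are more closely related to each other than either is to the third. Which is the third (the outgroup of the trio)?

Species K

Character polarity is set by the outgroup: the derived state is whichever differs from the outgroup's state, so for C2, C4 the derived state is '0', and for the remaining characters it is '1'.
C1: derived state '1' in Species F and Species R only — synapomorphy for {Species F, Species R}.
C2: derived state '0' in Species A, Species F, Species G, and Species R only — synapomorphy for {Species A, Species F, Species G, Species R}.
C3: derived state '1' in Species A and Species G only — synapomorphy for {Species A, Species G}.
All ingroup taxa share the derived state '0' for C4; it defines the ingroup but does not resolve relationships within it.
Most parsimonious ingroup topology: (((Species A,Species G),(Species F,Species R)),Species K).
Species A and Species F share a more recent common ancestor with each other than either does with Species K, so Species K is the least closely related of the three.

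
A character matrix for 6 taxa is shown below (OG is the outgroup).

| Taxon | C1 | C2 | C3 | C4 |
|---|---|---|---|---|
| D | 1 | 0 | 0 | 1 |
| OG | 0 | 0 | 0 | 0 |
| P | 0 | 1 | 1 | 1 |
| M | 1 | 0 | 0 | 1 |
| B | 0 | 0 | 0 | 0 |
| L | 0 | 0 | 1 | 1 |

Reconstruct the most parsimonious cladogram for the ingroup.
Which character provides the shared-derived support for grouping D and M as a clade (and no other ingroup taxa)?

The outgroup has state '0' for every character, so '1' is the derived state throughout.
C1: derived state '1' in D and M only — synapomorphy for {D, M}.
C2: derived state '1' in P only — an autapomorphy, so it tells us nothing about relationships among taxa.
C3 (derived state '1') is shared by L and P — a synapomorphy uniting that clade.
C4 (derived state '1') is shared by D, L, M, and P — a synapomorphy uniting that clade.
Most parsimonious ingroup topology: (((L,P),(D,M)),B).
The clade {D, M} is supported by C1: its derived state '1' occurs in exactly those taxa and in no other taxon (including the outgroup).

C1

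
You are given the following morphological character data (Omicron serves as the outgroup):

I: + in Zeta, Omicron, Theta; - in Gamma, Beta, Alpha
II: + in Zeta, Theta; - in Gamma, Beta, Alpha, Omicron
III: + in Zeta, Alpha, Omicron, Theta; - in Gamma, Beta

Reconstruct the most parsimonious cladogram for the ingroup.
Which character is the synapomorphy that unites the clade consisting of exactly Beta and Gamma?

III

Character polarity is set by the outgroup: the derived state is whichever differs from the outgroup's state, so for I, III the derived state is '-', and for the remaining characters it is '+'.
Only Alpha, Beta, and Gamma show the derived state '-' for I, supporting them as a clade.
Only Theta and Zeta show the derived state '+' for II, supporting them as a clade.
Only Beta and Gamma show the derived state '-' for III, supporting them as a clade.
Most parsimonious ingroup topology: (((Beta,Gamma),Alpha),(Theta,Zeta)).
The clade {Beta, Gamma} is supported by III: its derived state '-' occurs in exactly those taxa and in no other taxon (including the outgroup).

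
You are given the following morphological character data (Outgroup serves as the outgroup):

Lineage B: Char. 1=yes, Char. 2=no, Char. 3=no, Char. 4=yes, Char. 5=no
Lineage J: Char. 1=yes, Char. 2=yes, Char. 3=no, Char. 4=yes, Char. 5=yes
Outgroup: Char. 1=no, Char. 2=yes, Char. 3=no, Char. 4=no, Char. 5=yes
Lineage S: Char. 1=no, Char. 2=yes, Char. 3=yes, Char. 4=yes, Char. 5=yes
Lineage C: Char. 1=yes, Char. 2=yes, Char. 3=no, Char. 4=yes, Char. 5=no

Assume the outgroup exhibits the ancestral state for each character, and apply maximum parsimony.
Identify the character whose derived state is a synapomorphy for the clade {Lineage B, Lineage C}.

Char. 5

Character polarity is set by the outgroup: the derived state is whichever differs from the outgroup's state, so for Char. 2, Char. 5 the derived state is 'no', and for the remaining characters it is 'yes'.
Only Lineage B, Lineage C, and Lineage J show the derived state 'yes' for Char. 1, supporting them as a clade.
Char. 2 (derived state 'no') is unique to Lineage B (autapomorphy; uninformative for grouping).
Char. 3 (derived state 'yes') is unique to Lineage S (autapomorphy; uninformative for grouping).
Char. 4 (derived state 'yes') is shared by all ingroup taxa — unites the whole ingroup.
Char. 5 (derived state 'no') is shared by Lineage B and Lineage C — a synapomorphy uniting that clade.
Most parsimonious ingroup topology: ((Lineage J,(Lineage C,Lineage B)),Lineage S).
The clade {Lineage B, Lineage C} is supported by Char. 5: its derived state 'no' occurs in exactly those taxa and in no other taxon (including the outgroup).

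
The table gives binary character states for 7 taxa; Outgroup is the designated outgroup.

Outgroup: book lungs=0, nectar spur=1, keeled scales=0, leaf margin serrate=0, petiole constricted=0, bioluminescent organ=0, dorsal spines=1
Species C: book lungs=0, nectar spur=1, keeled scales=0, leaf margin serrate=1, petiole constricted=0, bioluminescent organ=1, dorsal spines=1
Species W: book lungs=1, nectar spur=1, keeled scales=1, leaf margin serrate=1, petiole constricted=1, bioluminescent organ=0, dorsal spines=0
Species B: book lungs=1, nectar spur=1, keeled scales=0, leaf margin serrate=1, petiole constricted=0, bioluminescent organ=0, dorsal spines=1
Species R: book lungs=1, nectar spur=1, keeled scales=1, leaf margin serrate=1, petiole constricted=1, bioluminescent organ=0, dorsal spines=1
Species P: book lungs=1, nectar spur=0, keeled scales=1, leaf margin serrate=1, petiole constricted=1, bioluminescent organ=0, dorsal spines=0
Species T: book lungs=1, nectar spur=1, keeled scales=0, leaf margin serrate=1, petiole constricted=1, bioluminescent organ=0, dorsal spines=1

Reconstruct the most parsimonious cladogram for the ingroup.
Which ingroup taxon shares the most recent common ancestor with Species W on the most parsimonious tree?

Species P

Character polarity is set by the outgroup: the derived state is whichever differs from the outgroup's state, so for nectar spur, dorsal spines the derived state is '0', and for the remaining characters it is '1'.
book lungs: derived state '1' in Species B, Species P, Species R, Species T, and Species W only — synapomorphy for {Species B, Species P, Species R, Species T, Species W}.
nectar spur (derived state '0') is unique to Species P (autapomorphy; uninformative for grouping).
keeled scales (derived state '1') is shared by Species P, Species R, and Species W — a synapomorphy uniting that clade.
All ingroup taxa share the derived state '1' for leaf margin serrate; it defines the ingroup but does not resolve relationships within it.
petiole constricted: derived state '1' in Species P, Species R, Species T, and Species W only — synapomorphy for {Species P, Species R, Species T, Species W}.
bioluminescent organ: derived state '1' in Species C only — an autapomorphy, so it tells us nothing about relationships among taxa.
dorsal spines: derived state '0' in Species P and Species W only — synapomorphy for {Species P, Species W}.
Most parsimonious ingroup topology: (Species C,((((Species W,Species P),Species R),Species T),Species B)).
Species W and Species P form a cherry on this tree, so they are sister taxa.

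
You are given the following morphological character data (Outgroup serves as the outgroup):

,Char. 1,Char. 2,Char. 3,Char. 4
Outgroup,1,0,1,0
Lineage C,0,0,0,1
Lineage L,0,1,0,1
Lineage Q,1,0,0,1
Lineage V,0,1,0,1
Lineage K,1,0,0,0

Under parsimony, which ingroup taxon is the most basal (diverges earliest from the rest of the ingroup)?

Character polarity is set by the outgroup: the derived state is whichever differs from the outgroup's state, so for Char. 1, Char. 3 the derived state is '0', and for the remaining characters it is '1'.
Char. 1: derived state '0' in Lineage C, Lineage L, and Lineage V only — synapomorphy for {Lineage C, Lineage L, Lineage V}.
Char. 2 (derived state '1') is shared by Lineage L and Lineage V — a synapomorphy uniting that clade.
All ingroup taxa share the derived state '0' for Char. 3; it defines the ingroup but does not resolve relationships within it.
Char. 4 (derived state '1') is shared by Lineage C, Lineage L, Lineage Q, and Lineage V — a synapomorphy uniting that clade.
Most parsimonious ingroup topology: (((Lineage C,(Lineage L,Lineage V)),Lineage Q),Lineage K).
Lineage K is sister to the clade containing all other ingroup taxa, so it is the earliest-diverging (most basal) ingroup lineage.

Lineage K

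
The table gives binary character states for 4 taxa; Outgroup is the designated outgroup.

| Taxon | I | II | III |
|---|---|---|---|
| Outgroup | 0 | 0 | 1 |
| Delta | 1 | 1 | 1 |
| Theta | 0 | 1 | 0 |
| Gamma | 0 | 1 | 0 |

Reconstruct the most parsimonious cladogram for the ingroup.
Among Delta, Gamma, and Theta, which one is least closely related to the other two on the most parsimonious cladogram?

Character polarity is set by the outgroup: the derived state is whichever differs from the outgroup's state, so for III the derived state is '0', and for the remaining characters it is '1'.
I: derived state '1' in Delta only — an autapomorphy, so it tells us nothing about relationships among taxa.
II (derived state '1') is shared by all ingroup taxa — unites the whole ingroup.
III: derived state '0' in Gamma and Theta only — synapomorphy for {Gamma, Theta}.
Most parsimonious ingroup topology: (Delta,(Theta,Gamma)).
Theta and Gamma share a more recent common ancestor with each other than either does with Delta, so Delta is the least closely related of the three.

Delta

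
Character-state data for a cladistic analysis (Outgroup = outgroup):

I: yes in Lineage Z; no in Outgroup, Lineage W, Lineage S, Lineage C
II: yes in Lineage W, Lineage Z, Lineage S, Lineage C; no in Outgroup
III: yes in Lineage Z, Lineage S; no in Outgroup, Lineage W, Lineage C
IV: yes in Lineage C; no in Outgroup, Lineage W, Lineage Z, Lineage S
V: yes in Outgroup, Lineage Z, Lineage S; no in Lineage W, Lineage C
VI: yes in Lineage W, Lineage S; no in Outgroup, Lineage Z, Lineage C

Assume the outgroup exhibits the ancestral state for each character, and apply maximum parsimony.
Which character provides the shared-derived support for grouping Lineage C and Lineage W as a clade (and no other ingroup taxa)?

Character polarity is set by the outgroup: the derived state is whichever differs from the outgroup's state, so for V the derived state is 'no', and for the remaining characters it is 'yes'.
I: derived state 'yes' in Lineage Z only — an autapomorphy, so it tells us nothing about relationships among taxa.
II (derived state 'yes') is shared by all ingroup taxa — unites the whole ingroup.
III: derived state 'yes' in Lineage S and Lineage Z only — synapomorphy for {Lineage S, Lineage Z}.
IV (derived state 'yes') is unique to Lineage C (autapomorphy; uninformative for grouping).
V (derived state 'no') is shared by Lineage C and Lineage W — a synapomorphy uniting that clade.
VI (state 'yes') occurs in Lineage S and Lineage W but conflicts with the nesting implied by the other characters — most parsimoniously interpreted as homoplasy.
Most parsimonious ingroup topology: ((Lineage W,Lineage C),(Lineage Z,Lineage S)).
The clade {Lineage C, Lineage W} is supported by V: its derived state 'no' occurs in exactly those taxa and in no other taxon (including the outgroup).

V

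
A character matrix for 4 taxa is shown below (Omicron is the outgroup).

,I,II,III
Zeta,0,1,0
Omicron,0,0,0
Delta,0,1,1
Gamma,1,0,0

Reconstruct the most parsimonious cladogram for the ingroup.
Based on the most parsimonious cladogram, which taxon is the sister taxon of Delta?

The outgroup has state '0' for every character, so '1' is the derived state throughout.
I: derived state '1' in Gamma only — an autapomorphy, so it tells us nothing about relationships among taxa.
II: derived state '1' in Delta and Zeta only — synapomorphy for {Delta, Zeta}.
III: derived state '1' in Delta only — an autapomorphy, so it tells us nothing about relationships among taxa.
Most parsimonious ingroup topology: ((Zeta,Delta),Gamma).
Delta and Zeta form a cherry on this tree, so they are sister taxa.

Zeta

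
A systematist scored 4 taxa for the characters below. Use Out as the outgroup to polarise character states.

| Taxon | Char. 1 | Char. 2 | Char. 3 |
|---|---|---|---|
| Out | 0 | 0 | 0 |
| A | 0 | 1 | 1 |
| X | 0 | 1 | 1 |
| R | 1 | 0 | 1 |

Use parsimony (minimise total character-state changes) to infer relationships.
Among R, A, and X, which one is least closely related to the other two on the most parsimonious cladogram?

The outgroup has state '0' for every character, so '1' is the derived state throughout.
Char. 1 (derived state '1') is unique to R (autapomorphy; uninformative for grouping).
Only A and X show the derived state '1' for Char. 2, supporting them as a clade.
Char. 3 (derived state '1') is shared by all ingroup taxa — unites the whole ingroup.
Most parsimonious ingroup topology: ((A,X),R).
A and X share a more recent common ancestor with each other than either does with R, so R is the least closely related of the three.

R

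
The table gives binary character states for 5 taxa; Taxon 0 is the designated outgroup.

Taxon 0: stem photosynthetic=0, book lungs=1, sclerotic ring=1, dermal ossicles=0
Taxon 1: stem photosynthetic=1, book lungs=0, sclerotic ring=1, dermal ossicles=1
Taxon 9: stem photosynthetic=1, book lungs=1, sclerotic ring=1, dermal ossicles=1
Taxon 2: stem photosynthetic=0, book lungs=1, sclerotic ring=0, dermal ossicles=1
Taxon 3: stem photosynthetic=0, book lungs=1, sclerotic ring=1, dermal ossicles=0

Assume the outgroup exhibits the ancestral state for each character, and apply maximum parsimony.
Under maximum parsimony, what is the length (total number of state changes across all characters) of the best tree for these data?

4

Character polarity is set by the outgroup: the derived state is whichever differs from the outgroup's state, so for book lungs, sclerotic ring the derived state is '0', and for the remaining characters it is '1'.
Only Taxon 1 and Taxon 9 show the derived state '1' for stem photosynthetic, supporting them as a clade.
book lungs (derived state '0') is unique to Taxon 1 (autapomorphy; uninformative for grouping).
sclerotic ring: derived state '0' in Taxon 2 only — an autapomorphy, so it tells us nothing about relationships among taxa.
dermal ossicles (derived state '1') is shared by Taxon 1, Taxon 2, and Taxon 9 — a synapomorphy uniting that clade.
Most parsimonious ingroup topology: (((Taxon 1,Taxon 9),Taxon 2),Taxon 3).
Changes per character on this tree: stem photosynthetic: 1; book lungs: 1; sclerotic ring: 1; dermal ossicles: 1.
Total = 4.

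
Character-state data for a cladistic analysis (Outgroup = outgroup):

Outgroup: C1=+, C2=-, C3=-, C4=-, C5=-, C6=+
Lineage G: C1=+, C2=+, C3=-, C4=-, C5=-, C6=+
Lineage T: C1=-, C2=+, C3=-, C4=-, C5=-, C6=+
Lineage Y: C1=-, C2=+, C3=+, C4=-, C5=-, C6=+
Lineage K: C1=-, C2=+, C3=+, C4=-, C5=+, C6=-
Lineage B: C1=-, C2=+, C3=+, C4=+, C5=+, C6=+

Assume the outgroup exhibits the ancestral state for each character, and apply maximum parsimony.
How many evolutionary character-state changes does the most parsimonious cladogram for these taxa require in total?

6

Character polarity is set by the outgroup: the derived state is whichever differs from the outgroup's state, so for C1, C6 the derived state is '-', and for the remaining characters it is '+'.
C1 (derived state '-') is shared by Lineage B, Lineage K, Lineage T, and Lineage Y — a synapomorphy uniting that clade.
C2 (derived state '+') is shared by all ingroup taxa — unites the whole ingroup.
C3: derived state '+' in Lineage B, Lineage K, and Lineage Y only — synapomorphy for {Lineage B, Lineage K, Lineage Y}.
C4: derived state '+' in Lineage B only — an autapomorphy, so it tells us nothing about relationships among taxa.
Only Lineage B and Lineage K show the derived state '+' for C5, supporting them as a clade.
C6: derived state '-' in Lineage K only — an autapomorphy, so it tells us nothing about relationships among taxa.
Most parsimonious ingroup topology: (Lineage G,(Lineage T,(Lineage Y,(Lineage K,Lineage B)))).
Changes per character on this tree: C1: 1; C2: 1; C3: 1; C4: 1; C5: 1; C6: 1.
Total = 6.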